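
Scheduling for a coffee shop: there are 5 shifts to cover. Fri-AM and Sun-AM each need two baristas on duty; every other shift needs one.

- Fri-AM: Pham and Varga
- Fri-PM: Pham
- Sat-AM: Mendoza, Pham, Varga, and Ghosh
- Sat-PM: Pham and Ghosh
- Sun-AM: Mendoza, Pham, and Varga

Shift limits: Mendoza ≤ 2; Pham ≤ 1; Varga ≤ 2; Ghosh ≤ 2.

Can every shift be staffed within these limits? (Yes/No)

No

Total capacity is 7 and 7 slots are needed, so capacity alone doesn't rule it out.
Shifts {Fri-AM, Fri-PM} need 3 worker-slots in total, but the baristas available for any of those shifts (Pham and Varga) can supply at most 2 among them. So no valid schedule exists.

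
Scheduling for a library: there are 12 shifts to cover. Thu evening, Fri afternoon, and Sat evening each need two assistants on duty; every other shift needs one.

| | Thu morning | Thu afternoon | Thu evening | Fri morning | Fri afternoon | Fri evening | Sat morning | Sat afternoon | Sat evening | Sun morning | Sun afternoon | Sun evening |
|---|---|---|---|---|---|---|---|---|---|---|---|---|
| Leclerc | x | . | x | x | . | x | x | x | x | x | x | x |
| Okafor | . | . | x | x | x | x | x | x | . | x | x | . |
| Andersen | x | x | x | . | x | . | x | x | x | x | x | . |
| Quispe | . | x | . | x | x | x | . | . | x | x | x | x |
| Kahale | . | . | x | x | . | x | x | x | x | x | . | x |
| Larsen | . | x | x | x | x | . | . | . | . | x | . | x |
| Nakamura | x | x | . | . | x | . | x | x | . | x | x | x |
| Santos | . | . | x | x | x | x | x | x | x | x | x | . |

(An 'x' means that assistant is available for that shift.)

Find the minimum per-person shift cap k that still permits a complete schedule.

With 8 assistants and 15 worker-slots to fill, someone must work at least ⌈15/8⌉ = 2 shifts, so k ≥ 2.
k = 2 works: Thu morning→Leclerc, Thu afternoon→Andersen, Thu evening→Larsen+Santos, Fri morning→Okafor, Fri afternoon→Larsen+Nakamura, Fri evening→Leclerc, Sat morning→Okafor, Sat afternoon→Andersen, Sat evening→Kahale+Santos, Sun morning→Kahale, Sun afternoon→Quispe, Sun evening→Quispe.
Loads: Leclerc 2, Okafor 2, Andersen 2, Quispe 2, Kahale 2, Larsen 2, Nakamura 1, Santos 2 — all ≤ 2.

2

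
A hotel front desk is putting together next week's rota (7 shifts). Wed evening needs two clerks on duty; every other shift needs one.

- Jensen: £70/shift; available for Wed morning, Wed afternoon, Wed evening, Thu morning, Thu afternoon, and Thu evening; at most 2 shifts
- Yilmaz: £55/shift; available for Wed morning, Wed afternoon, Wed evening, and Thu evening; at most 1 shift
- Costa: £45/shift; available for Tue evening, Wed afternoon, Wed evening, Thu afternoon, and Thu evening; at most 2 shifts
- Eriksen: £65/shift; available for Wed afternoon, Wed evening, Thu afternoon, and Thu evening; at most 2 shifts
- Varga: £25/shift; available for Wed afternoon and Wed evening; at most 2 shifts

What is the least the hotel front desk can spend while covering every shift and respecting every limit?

£395

Tue evening can only be covered by Costa, so that assignment is forced.
Thu morning can only be covered by Jensen, so that assignment is forced.
Picking the cheapest available clerk for each shift independently would cost £355, but that ignores the shift limits.
An optimal schedule: Tue evening→Costa, Wed morning→Yilmaz, Wed afternoon→Varga, Wed evening→Varga+Eriksen, Thu morning→Jensen, Thu afternoon→Costa, Thu evening→Eriksen.
Total: 45 + 55 + 25 + 25 + 65 + 70 + 45 + 65 = £395.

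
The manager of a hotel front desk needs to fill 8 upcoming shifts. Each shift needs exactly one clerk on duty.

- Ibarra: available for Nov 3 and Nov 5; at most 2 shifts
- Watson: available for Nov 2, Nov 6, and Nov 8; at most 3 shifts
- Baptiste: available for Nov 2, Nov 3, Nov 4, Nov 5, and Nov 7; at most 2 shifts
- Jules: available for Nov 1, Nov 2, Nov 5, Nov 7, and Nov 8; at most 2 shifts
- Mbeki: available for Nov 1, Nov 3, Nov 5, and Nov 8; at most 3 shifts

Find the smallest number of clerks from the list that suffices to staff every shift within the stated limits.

3

8 slots to fill and no one can take more than 3, so at least ⌈8/3⌉ = 3 clerks are needed.
Watson, Baptiste, and Mbeki alone can cover everything: Nov 1→Mbeki, Nov 2→Watson, Nov 3→Mbeki, Nov 4→Baptiste, Nov 5→Mbeki, Nov 6→Watson, Nov 7→Baptiste, Nov 8→Watson.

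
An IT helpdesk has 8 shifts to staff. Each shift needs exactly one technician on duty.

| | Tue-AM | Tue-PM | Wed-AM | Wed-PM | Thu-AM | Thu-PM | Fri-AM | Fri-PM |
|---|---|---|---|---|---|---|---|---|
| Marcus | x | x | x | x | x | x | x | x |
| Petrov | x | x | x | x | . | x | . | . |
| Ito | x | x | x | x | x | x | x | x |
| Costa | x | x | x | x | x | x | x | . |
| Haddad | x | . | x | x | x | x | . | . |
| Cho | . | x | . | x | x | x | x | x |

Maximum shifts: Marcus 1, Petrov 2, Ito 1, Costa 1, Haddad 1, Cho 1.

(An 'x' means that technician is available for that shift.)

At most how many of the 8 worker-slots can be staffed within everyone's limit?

Total capacity across all technicians is 1+2+1+1+1+1 = 7, and 8 slots are needed, so at most 7 can be filled.
An assignment achieving 7: Tue-AM→Petrov, Tue-PM→Petrov, Wed-AM→Costa, Wed-PM→Cho, Thu-AM→Haddad, Fri-AM→Ito, Fri-PM→Marcus.
Loads: Marcus 1/1, Petrov 2/2, Ito 1/1, Costa 1/1, Haddad 1/1, Cho 1/1.

7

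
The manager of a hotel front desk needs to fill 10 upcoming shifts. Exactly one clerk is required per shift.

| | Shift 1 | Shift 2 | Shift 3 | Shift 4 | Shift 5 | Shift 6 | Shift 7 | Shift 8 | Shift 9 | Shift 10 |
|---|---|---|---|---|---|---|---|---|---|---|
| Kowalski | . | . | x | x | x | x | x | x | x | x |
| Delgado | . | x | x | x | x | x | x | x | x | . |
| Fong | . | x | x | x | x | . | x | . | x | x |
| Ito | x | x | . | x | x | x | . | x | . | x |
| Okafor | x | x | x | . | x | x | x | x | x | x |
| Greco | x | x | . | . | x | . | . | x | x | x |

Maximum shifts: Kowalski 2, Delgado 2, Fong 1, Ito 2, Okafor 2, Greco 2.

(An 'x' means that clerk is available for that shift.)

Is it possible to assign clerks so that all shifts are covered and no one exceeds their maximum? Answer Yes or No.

One valid schedule: Shift 1→Ito, Shift 2→Fong, Shift 3→Kowalski, Shift 4→Kowalski, Shift 5→Greco, Shift 6→Delgado, Shift 7→Delgado, Shift 8→Ito, Shift 9→Okafor, Shift 10→Okafor.
Loads: Kowalski 2/2, Delgado 2/2, Fong 1/1, Ito 2/2, Okafor 2/2, Greco 1/2 — all within limits.

Yes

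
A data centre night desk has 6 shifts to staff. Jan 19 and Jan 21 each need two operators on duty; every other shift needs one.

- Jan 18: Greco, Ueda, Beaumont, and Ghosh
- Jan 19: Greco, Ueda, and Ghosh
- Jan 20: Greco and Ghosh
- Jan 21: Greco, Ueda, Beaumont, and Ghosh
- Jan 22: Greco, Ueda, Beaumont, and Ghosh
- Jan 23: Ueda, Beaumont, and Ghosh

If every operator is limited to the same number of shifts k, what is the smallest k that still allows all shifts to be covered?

With 4 operators and 8 worker-slots to fill, someone must work at least ⌈8/4⌉ = 2 shifts, so k ≥ 2.
k = 2 works: Jan 18→Beaumont, Jan 19→Greco+Ueda, Jan 20→Greco, Jan 21→Beaumont+Ghosh, Jan 22→Ghosh, Jan 23→Ueda.
Loads: Greco 2, Ueda 2, Beaumont 2, Ghosh 2 — all ≤ 2.

2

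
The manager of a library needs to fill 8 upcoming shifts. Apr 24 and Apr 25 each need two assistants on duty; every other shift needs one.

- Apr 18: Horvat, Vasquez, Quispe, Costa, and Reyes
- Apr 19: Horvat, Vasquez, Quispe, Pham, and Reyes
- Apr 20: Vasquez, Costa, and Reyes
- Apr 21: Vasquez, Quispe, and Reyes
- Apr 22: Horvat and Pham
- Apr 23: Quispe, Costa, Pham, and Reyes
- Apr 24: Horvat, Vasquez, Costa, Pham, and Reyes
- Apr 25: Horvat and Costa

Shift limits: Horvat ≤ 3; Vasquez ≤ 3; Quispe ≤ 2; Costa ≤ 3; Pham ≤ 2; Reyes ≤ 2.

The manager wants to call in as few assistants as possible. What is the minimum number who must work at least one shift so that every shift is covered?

10 slots to fill and no one can take more than 3, so at least ⌈10/3⌉ = 4 assistants are needed.
Horvat, Vasquez, Quispe, and Costa alone can cover everything: Apr 18→Quispe, Apr 19→Horvat, Apr 20→Vasquez, Apr 21→Vasquez, Apr 22→Horvat, Apr 23→Quispe, Apr 24→Vasquez+Costa, Apr 25→Horvat+Costa.

4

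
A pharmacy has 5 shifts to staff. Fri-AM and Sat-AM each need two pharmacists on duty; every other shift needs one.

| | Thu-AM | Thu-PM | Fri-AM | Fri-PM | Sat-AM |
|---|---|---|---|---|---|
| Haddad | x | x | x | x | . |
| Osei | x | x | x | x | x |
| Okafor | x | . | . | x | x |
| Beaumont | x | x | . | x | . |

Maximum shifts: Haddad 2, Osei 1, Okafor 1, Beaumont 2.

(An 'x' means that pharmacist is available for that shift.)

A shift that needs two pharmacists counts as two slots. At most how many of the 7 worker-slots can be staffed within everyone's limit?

Total capacity across all pharmacists is 2+1+1+2 = 6, and 7 slots are needed, so at most 6 can be filled.
An assignment achieving 6: Thu-AM→Beaumont, Thu-PM→Haddad, Fri-AM→Haddad+Osei, Fri-PM→Beaumont, Sat-AM→Okafor.
Loads: Haddad 2/2, Osei 1/1, Okafor 1/1, Beaumont 2/2.

6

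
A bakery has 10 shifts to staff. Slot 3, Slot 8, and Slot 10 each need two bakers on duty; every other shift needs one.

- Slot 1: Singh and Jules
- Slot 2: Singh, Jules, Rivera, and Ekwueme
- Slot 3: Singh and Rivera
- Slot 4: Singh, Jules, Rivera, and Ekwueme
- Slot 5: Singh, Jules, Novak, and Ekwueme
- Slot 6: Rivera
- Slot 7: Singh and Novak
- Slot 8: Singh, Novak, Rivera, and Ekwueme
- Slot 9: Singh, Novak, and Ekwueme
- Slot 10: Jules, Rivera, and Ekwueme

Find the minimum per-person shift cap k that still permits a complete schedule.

With 5 bakers and 13 worker-slots to fill, someone must work at least ⌈13/5⌉ = 3 shifts, so k ≥ 3.
k = 3 works: Slot 1→Singh, Slot 2→Jules, Slot 3→Singh+Rivera, Slot 4→Jules, Slot 5→Novak, Slot 6→Rivera, Slot 7→Singh, Slot 8→Novak+Ekwueme, Slot 9→Novak, Slot 10→Jules+Rivera.
Loads: Singh 3, Jules 3, Novak 3, Rivera 3, Ekwueme 1 — all ≤ 3.

3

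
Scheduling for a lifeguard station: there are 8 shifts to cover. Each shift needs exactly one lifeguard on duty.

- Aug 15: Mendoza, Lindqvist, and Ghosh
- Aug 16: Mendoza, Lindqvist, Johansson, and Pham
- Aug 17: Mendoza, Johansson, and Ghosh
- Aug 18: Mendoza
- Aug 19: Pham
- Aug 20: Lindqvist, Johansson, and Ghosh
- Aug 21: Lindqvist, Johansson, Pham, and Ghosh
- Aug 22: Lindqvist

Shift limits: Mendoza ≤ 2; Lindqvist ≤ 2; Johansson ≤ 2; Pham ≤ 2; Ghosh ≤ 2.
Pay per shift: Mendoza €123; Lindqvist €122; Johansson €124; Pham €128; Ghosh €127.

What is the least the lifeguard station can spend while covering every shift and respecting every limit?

Aug 18 can only be covered by Mendoza, so that assignment is forced.
Aug 19 can only be covered by Pham, so that assignment is forced.
Aug 22 can only be covered by Lindqvist, so that assignment is forced.
Picking the cheapest available lifeguard for each shift independently would cost €984, but that ignores the shift limits.
An optimal schedule: Aug 15→Lindqvist, Aug 16→Johansson, Aug 17→Mendoza, Aug 18→Mendoza, Aug 19→Pham, Aug 20→Johansson, Aug 21→Ghosh, Aug 22→Lindqvist.
Total: 122 + 124 + 123 + 123 + 128 + 124 + 127 + 122 = €993.

€993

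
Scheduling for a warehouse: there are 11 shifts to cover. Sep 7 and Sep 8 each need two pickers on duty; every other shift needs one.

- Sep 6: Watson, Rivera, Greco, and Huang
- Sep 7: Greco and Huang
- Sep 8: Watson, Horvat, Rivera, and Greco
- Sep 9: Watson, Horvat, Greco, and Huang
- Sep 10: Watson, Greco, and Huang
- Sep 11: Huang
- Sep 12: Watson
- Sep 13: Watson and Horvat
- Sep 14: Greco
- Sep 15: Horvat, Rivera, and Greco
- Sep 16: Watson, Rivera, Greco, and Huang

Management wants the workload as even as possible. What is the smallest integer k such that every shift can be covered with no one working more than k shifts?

With 5 pickers and 13 worker-slots to fill, someone must work at least ⌈13/5⌉ = 3 shifts, so k ≥ 3.
k = 3 works: Sep 6→Rivera, Sep 7→Greco+Huang, Sep 8→Horvat+Rivera, Sep 9→Horvat, Sep 10→Watson, Sep 11→Huang, Sep 12→Watson, Sep 13→Watson, Sep 14→Greco, Sep 15→Horvat, Sep 16→Rivera.
Loads: Watson 3, Horvat 3, Rivera 3, Greco 2, Huang 2 — all ≤ 3.

3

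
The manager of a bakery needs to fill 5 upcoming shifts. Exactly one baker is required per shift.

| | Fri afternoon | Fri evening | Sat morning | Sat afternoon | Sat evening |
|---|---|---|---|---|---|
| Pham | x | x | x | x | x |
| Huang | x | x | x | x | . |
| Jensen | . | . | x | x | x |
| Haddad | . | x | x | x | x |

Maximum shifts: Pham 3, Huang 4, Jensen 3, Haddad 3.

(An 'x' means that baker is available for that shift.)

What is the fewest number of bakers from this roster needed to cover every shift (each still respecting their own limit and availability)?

5 slots to fill and no one can take more than 4, so at least ⌈5/4⌉ = 2 bakers are needed.
Pham and Huang alone can cover everything: Fri afternoon→Pham, Fri evening→Pham, Sat morning→Huang, Sat afternoon→Huang, Sat evening→Pham.

2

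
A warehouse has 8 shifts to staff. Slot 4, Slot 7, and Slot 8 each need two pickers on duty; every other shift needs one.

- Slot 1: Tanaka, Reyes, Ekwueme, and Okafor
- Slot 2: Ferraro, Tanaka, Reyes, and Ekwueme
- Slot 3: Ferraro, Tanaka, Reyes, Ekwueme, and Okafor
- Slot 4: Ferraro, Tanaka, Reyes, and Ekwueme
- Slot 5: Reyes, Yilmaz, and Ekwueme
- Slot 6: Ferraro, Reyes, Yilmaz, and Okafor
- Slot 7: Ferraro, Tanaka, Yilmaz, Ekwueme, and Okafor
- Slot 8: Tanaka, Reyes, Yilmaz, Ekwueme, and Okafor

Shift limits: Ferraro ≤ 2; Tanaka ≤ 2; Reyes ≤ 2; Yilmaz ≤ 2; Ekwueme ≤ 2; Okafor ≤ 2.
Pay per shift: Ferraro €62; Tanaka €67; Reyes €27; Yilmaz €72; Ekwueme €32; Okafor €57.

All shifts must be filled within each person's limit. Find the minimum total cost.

Picking the cheapest available picker for each shift independently would cost €342, but that ignores the shift limits.
An optimal schedule: Slot 1→Reyes, Slot 2→Ekwueme, Slot 3→Ekwueme, Slot 4→Ferraro+Tanaka, Slot 5→Reyes, Slot 6→Okafor, Slot 7→Okafor+Ferraro, Slot 8→Tanaka+Yilmaz.
Total: 27 + 32 + 32 + 62 + 67 + 27 + 57 + 57 + 62 + 67 + 72 = €562.

€562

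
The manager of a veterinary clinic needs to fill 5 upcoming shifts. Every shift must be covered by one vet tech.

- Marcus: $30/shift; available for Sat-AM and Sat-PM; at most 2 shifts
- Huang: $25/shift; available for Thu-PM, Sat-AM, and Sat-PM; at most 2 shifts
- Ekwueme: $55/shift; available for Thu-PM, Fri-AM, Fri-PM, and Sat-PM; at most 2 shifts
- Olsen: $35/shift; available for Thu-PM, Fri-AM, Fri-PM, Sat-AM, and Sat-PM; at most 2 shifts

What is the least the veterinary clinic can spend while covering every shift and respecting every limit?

$150

Picking the cheapest available vet tech for each shift independently would cost $145, but that ignores the shift limits.
An optimal schedule: Thu-PM→Huang, Fri-AM→Olsen, Fri-PM→Olsen, Sat-AM→Huang, Sat-PM→Marcus.
Total: 25 + 35 + 35 + 25 + 30 = $150.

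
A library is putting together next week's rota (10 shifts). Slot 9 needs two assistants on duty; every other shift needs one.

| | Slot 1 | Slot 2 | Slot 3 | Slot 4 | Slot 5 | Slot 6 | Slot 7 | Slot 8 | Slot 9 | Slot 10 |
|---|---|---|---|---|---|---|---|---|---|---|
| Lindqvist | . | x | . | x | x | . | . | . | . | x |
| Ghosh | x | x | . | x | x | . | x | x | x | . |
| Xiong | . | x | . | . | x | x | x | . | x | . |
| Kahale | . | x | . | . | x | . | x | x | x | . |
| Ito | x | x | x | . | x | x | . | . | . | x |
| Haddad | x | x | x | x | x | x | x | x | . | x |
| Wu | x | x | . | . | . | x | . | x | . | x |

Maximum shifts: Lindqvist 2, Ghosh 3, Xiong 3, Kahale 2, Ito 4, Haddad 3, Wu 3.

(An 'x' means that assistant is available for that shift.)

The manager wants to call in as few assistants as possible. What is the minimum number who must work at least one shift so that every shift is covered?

4

11 slots to fill and no one can take more than 4, so at least ⌈11/4⌉ = 3 assistants are needed.
Any 3 assistants together have capacity at most 4+3+3 = 10 < 11 slots, so 3 can never suffice.
Lindqvist, Ghosh, Xiong, and Ito alone can cover everything: Slot 1→Ghosh, Slot 2→Ito, Slot 3→Ito, Slot 4→Lindqvist, Slot 5→Ito, Slot 6→Xiong, Slot 7→Xiong, Slot 8→Ghosh, Slot 9→Ghosh+Xiong, Slot 10→Lindqvist.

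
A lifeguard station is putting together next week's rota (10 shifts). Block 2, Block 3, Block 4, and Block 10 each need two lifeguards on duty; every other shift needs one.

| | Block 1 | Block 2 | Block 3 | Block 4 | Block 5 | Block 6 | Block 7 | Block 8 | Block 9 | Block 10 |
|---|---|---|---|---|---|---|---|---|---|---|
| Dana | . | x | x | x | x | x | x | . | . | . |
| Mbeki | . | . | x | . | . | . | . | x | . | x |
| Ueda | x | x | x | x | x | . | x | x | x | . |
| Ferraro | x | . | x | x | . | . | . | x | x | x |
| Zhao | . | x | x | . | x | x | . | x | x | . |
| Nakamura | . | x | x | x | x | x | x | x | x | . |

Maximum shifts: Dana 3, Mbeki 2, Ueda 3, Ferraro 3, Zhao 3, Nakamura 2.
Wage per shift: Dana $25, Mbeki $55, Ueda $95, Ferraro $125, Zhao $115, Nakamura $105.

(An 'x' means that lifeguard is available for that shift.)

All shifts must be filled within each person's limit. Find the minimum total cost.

Block 10 can only be covered by Mbeki and Ferraro, so that assignment is forced.
Picking the cheapest available lifeguard for each shift independently would cost $820, but that ignores the shift limits.
An optimal schedule: Block 1→Ueda, Block 2→Nakamura+Zhao, Block 3→Mbeki+Zhao, Block 4→Ueda+Nakamura, Block 5→Dana, Block 6→Dana, Block 7→Dana, Block 8→Zhao, Block 9→Ueda, Block 10→Mbeki+Ferraro.
Total: 95 + 105 + 115 + 55 + 115 + 95 + 105 + 25 + 25 + 25 + 115 + 95 + 55 + 125 = $1150.

$1150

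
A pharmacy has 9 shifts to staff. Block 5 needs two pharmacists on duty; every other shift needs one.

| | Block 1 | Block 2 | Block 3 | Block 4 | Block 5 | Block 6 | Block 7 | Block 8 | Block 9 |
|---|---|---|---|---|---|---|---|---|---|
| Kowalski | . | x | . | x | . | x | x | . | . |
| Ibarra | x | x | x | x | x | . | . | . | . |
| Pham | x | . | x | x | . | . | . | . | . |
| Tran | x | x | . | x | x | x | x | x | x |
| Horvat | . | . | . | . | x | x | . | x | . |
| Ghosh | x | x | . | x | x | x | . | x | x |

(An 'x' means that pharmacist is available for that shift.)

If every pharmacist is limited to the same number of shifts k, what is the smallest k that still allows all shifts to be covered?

With 6 pharmacists and 10 worker-slots to fill, someone must work at least ⌈10/6⌉ = 2 shifts, so k ≥ 2.
k = 2 works: Block 1→Ibarra, Block 2→Kowalski, Block 3→Ibarra, Block 4→Pham, Block 5→Horvat+Ghosh, Block 6→Horvat, Block 7→Kowalski, Block 8→Tran, Block 9→Tran.
Loads: Kowalski 2, Ibarra 2, Pham 1, Tran 2, Horvat 2, Ghosh 1 — all ≤ 2.

2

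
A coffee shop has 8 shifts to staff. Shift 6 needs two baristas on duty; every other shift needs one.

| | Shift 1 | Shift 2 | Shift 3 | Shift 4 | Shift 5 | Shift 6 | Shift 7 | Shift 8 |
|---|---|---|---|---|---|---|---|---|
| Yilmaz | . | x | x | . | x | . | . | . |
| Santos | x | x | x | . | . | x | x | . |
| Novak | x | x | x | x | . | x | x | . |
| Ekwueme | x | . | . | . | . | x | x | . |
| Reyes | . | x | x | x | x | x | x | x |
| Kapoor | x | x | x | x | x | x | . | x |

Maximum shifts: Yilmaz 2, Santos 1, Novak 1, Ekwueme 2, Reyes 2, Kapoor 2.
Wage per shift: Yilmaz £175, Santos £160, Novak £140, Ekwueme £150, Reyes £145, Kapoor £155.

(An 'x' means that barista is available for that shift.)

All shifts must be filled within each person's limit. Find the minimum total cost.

£1375

Picking the cheapest available barista for each shift independently would cost £1275, but that ignores the shift limits.
An optimal schedule: Shift 1→Ekwueme, Shift 2→Kapoor, Shift 3→Yilmaz, Shift 4→Novak, Shift 5→Reyes, Shift 6→Kapoor+Santos, Shift 7→Ekwueme, Shift 8→Reyes.
Total: 150 + 155 + 175 + 140 + 145 + 155 + 160 + 150 + 145 = £1375.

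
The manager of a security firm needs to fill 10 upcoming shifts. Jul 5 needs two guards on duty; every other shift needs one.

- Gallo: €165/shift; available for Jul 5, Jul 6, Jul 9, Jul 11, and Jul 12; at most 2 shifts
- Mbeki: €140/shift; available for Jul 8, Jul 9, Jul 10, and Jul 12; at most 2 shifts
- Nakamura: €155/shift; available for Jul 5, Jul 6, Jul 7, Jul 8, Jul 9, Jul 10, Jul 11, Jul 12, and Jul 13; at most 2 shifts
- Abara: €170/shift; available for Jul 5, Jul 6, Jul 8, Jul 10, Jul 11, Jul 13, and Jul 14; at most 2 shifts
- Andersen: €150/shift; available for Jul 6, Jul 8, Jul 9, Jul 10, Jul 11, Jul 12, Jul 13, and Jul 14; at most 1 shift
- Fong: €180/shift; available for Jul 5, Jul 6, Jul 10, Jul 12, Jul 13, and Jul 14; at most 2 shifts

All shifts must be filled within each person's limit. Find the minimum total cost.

Jul 7 can only be covered by Nakamura, so that assignment is forced.
Picking the cheapest available guard for each shift independently would cost €1635, but that ignores the shift limits.
An optimal schedule: Jul 5→Abara+Fong, Jul 6→Andersen, Jul 7→Nakamura, Jul 8→Mbeki, Jul 9→Gallo, Jul 10→Mbeki, Jul 11→Gallo, Jul 12→Fong, Jul 13→Nakamura, Jul 14→Abara.
Total: 170 + 180 + 150 + 155 + 140 + 165 + 140 + 165 + 180 + 155 + 170 = €1770.

€1770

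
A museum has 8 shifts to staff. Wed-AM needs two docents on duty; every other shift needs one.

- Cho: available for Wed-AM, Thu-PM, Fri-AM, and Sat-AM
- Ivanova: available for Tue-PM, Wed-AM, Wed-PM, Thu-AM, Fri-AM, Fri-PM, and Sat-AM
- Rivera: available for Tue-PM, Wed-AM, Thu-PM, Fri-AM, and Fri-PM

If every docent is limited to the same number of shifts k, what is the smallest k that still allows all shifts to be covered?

With 3 docents and 9 worker-slots to fill, someone must work at least ⌈9/3⌉ = 3 shifts, so k ≥ 3.
k = 3 works: Tue-PM→Ivanova, Wed-AM→Cho+Rivera, Wed-PM→Ivanova, Thu-AM→Ivanova, Thu-PM→Cho, Fri-AM→Rivera, Fri-PM→Rivera, Sat-AM→Cho.
Loads: Cho 3, Ivanova 3, Rivera 3 — all ≤ 3.

3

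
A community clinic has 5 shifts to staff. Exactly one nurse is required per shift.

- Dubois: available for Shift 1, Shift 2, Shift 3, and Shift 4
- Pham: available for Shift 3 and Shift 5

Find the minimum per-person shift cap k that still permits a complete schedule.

With 2 nurses and 5 worker-slots to fill, someone must work at least ⌈5/2⌉ = 3 shifts, so k ≥ 3.
k = 3 works: Shift 1→Dubois, Shift 2→Dubois, Shift 3→Pham, Shift 4→Dubois, Shift 5→Pham.
Loads: Dubois 3, Pham 2 — all ≤ 3.

3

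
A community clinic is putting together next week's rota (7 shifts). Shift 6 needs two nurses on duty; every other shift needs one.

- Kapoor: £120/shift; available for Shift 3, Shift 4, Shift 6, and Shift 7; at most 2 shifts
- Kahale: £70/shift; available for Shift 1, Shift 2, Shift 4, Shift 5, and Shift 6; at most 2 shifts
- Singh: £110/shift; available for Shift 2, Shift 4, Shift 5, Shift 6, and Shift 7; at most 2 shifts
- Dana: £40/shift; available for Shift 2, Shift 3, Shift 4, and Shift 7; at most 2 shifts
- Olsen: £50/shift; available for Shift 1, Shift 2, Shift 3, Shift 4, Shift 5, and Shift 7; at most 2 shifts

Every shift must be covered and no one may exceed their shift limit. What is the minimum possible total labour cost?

£540

Picking the cheapest available nurse for each shift independently would cost £440, but that ignores the shift limits.
An optimal schedule: Shift 1→Olsen, Shift 2→Dana, Shift 3→Dana, Shift 4→Kahale, Shift 5→Olsen, Shift 6→Kahale+Singh, Shift 7→Singh.
Total: 50 + 40 + 40 + 70 + 50 + 70 + 110 + 110 = £540.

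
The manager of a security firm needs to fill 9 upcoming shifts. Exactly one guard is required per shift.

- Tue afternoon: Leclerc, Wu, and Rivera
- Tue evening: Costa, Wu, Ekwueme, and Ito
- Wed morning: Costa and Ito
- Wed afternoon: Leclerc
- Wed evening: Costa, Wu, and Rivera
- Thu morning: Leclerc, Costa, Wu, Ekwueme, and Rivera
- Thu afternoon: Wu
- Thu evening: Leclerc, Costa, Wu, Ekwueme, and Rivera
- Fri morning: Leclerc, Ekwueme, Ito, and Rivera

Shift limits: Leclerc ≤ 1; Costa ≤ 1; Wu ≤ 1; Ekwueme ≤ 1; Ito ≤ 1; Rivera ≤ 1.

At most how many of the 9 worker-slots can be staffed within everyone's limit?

6

Total capacity across all guards is 1+1+1+1+1+1 = 6, and 9 slots are needed, so at most 6 can be filled.
An assignment achieving 6: Tue afternoon→Rivera, Tue evening→Ekwueme, Wed morning→Costa, Wed afternoon→Leclerc, Thu afternoon→Wu, Fri morning→Ito.
Loads: Leclerc 1/1, Costa 1/1, Wu 1/1, Ekwueme 1/1, Ito 1/1, Rivera 1/1.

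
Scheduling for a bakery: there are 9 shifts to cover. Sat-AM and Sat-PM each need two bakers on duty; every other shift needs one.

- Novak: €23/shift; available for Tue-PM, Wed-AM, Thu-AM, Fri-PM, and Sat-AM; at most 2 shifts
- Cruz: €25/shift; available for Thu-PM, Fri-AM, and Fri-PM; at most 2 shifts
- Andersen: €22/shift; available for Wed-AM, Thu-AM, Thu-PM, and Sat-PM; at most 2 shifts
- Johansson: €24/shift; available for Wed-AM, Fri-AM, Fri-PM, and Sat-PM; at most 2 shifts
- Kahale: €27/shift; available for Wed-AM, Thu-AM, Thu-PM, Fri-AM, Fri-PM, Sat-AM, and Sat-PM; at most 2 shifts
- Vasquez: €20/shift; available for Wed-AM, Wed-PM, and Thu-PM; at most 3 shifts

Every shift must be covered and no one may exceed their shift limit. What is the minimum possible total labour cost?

Tue-PM can only be covered by Novak, so that assignment is forced.
Wed-PM can only be covered by Vasquez, so that assignment is forced.
Sat-AM can only be covered by Novak and Kahale, so that assignment is forced.
Picking the cheapest available baker for each shift independently would cost €248, but that ignores the shift limits.
An optimal schedule: Tue-PM→Novak, Wed-AM→Vasquez, Wed-PM→Vasquez, Thu-AM→Andersen, Thu-PM→Vasquez, Fri-AM→Johansson, Fri-PM→Cruz, Sat-AM→Novak+Kahale, Sat-PM→Andersen+Johansson.
Total: 23 + 20 + 20 + 22 + 20 + 24 + 25 + 23 + 27 + 22 + 24 = €250.

€250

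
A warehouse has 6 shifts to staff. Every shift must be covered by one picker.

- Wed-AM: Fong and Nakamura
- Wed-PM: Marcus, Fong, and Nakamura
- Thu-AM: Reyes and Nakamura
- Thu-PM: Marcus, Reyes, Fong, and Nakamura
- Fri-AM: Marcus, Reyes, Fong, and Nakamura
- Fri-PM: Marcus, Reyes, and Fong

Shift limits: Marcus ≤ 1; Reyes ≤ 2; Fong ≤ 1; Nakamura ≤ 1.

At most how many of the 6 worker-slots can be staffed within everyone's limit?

5

Total capacity across all pickers is 1+2+1+1 = 5, and 6 slots are needed, so at most 5 can be filled.
An assignment achieving 5: Wed-AM→Fong, Wed-PM→Marcus, Thu-AM→Reyes, Thu-PM→Nakamura, Fri-PM→Reyes.
Loads: Marcus 1/1, Reyes 2/2, Fong 1/1, Nakamura 1/1.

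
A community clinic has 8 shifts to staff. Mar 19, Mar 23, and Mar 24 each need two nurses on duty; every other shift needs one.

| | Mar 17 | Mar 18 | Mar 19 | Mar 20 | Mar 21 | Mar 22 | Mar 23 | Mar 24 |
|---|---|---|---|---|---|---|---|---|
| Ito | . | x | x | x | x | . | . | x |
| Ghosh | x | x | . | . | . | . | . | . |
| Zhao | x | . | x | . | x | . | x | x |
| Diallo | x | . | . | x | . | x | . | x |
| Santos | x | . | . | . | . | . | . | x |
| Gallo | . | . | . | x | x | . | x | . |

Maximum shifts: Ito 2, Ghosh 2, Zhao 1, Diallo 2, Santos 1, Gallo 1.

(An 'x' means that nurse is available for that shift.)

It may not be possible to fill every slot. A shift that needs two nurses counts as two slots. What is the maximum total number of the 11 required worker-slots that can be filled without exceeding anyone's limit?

Total capacity across all nurses is 2+2+1+2+1+1 = 9, and 11 slots are needed, so at most 9 can be filled.
An assignment achieving 9: Mar 17→Ghosh, Mar 18→Ghosh, Mar 19→Ito+Zhao, Mar 20→Ito, Mar 22→Diallo, Mar 23→Gallo, Mar 24→Diallo+Santos.
Loads: Ito 2/2, Ghosh 2/2, Zhao 1/1, Diallo 2/2, Santos 1/1, Gallo 1/1.

9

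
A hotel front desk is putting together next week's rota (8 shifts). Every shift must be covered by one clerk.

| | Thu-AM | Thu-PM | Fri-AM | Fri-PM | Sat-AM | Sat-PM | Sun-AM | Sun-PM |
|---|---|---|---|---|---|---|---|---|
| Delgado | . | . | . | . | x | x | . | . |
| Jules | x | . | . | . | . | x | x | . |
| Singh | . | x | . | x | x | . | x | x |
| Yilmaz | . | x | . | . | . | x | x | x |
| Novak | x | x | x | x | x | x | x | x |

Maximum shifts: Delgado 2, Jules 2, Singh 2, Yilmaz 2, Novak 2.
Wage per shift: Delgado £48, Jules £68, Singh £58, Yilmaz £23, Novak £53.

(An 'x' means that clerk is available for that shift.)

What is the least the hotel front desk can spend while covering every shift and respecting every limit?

Fri-AM can only be covered by Novak, so that assignment is forced.
Picking the cheapest available clerk for each shift independently would cost £299, but that ignores the shift limits.
An optimal schedule: Thu-AM→Novak, Thu-PM→Yilmaz, Fri-AM→Novak, Fri-PM→Singh, Sat-AM→Delgado, Sat-PM→Delgado, Sun-AM→Singh, Sun-PM→Yilmaz.
Total: 53 + 23 + 53 + 58 + 48 + 48 + 58 + 23 = £364.

£364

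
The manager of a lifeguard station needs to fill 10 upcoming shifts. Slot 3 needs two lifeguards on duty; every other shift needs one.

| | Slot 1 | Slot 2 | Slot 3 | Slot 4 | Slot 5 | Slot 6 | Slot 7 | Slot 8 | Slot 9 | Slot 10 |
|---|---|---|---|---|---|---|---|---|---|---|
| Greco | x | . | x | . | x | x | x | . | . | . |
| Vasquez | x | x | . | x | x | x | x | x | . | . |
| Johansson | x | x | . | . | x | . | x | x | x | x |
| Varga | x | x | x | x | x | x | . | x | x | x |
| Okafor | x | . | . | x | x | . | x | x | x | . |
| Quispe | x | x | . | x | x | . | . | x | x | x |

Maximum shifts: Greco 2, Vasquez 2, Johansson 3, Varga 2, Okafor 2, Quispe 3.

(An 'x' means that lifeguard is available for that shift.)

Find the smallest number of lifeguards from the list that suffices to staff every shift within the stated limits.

11 slots to fill and no one can take more than 3, so at least ⌈11/3⌉ = 4 lifeguards are needed.
Any 4 lifeguards together have capacity at most 3+3+2+2 = 10 < 11 slots, so 4 can never suffice.
Greco, Vasquez, Johansson, Varga, and Okafor alone can cover everything: Slot 1→Okafor, Slot 2→Vasquez, Slot 3→Greco+Varga, Slot 4→Vasquez, Slot 5→Okafor, Slot 6→Greco, Slot 7→Johansson, Slot 8→Varga, Slot 9→Johansson, Slot 10→Johansson.

5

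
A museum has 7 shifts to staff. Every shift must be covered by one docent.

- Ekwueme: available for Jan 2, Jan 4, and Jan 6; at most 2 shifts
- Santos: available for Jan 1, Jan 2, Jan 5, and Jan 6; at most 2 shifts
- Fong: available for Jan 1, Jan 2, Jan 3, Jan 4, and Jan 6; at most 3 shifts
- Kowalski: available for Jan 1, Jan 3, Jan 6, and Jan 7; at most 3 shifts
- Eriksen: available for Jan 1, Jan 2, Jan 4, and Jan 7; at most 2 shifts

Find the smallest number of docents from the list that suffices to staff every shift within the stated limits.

3

7 slots to fill and no one can take more than 3, so at least ⌈7/3⌉ = 3 docents are needed.
Ekwueme, Santos, and Kowalski alone can cover everything: Jan 1→Santos, Jan 2→Ekwueme, Jan 3→Kowalski, Jan 4→Ekwueme, Jan 5→Santos, Jan 6→Kowalski, Jan 7→Kowalski.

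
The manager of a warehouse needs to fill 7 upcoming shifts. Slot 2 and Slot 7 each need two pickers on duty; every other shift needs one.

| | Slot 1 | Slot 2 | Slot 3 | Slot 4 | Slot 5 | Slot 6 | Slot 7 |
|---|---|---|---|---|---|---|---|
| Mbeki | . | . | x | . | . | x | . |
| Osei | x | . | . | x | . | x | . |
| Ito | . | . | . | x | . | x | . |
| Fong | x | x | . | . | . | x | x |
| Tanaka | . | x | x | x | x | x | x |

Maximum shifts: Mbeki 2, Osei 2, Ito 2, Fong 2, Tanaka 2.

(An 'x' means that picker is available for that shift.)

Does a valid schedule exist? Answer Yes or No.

No

Total capacity is 10 and 9 slots are needed, so capacity alone doesn't rule it out.
Shifts {Slot 2, Slot 5, Slot 7} need 5 worker-slots in total, but the pickers available for any of those shifts (Fong and Tanaka) can supply at most 4 among them. So no valid schedule exists.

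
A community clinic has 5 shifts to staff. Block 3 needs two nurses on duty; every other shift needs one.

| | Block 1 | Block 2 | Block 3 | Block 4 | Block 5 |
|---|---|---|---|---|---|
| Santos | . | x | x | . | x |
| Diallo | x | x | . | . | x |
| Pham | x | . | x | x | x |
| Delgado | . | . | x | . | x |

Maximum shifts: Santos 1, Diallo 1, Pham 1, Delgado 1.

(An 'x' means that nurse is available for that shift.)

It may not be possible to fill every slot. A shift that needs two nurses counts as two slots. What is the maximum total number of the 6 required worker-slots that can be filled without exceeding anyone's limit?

4

Total capacity across all nurses is 1+1+1+1 = 4, and 6 slots are needed, so at most 4 can be filled.
An assignment achieving 4: Block 1→Diallo, Block 2→Santos, Block 3→Delgado, Block 4→Pham.
Loads: Santos 1/1, Diallo 1/1, Pham 1/1, Delgado 1/1.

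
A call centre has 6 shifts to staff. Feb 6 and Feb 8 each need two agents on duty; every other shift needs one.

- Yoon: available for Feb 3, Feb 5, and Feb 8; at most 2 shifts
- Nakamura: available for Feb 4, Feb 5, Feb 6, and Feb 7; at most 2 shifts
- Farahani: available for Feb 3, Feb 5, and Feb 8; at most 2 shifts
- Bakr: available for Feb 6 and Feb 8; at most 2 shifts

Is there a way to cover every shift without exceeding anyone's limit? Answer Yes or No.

No

Total capacity is 8 and 8 slots are needed, so capacity alone doesn't rule it out.
Shifts {Feb 4, Feb 6, Feb 7} need 4 worker-slots in total, but the agents available for any of those shifts (Nakamura and Bakr) can supply at most 3 among them. So no valid schedule exists.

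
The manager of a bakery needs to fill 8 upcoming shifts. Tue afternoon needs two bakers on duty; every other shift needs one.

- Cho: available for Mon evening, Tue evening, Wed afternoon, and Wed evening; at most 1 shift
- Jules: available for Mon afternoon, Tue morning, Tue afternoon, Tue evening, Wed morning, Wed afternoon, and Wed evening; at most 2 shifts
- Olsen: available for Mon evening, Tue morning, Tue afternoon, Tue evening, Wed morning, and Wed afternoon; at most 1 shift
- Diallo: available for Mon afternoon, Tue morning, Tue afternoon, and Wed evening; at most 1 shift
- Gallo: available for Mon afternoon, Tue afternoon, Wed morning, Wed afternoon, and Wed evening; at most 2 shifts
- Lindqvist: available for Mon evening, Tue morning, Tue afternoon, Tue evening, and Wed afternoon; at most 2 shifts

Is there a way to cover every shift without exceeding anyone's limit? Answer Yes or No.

Yes

One valid schedule: Mon afternoon→Jules, Mon evening→Cho, Tue morning→Olsen, Tue afternoon→Gallo+Lindqvist, Tue evening→Lindqvist, Wed morning→Jules, Wed afternoon→Gallo, Wed evening→Diallo.
Loads: Cho 1/1, Jules 2/2, Olsen 1/1, Diallo 1/1, Gallo 2/2, Lindqvist 2/2 — all within limits.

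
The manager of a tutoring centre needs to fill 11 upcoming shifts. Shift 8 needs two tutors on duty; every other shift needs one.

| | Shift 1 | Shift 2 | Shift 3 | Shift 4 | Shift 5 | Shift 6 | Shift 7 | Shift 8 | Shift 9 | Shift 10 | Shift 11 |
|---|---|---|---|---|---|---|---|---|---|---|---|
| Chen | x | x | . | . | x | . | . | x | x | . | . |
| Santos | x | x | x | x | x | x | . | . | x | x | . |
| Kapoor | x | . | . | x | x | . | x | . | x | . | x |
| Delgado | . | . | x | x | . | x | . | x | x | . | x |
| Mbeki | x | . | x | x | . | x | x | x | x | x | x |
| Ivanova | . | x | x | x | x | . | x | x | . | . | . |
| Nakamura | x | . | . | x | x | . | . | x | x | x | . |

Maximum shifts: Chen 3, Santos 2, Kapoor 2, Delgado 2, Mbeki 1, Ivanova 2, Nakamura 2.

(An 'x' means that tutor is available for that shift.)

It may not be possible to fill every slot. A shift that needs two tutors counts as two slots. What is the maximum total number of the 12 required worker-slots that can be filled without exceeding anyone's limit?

12

Total capacity across all tutors is 3+2+2+2+1+2+2 = 14, and 12 slots are needed, so at most 12 can be filled.
An assignment achieving 12: Shift 1→Chen, Shift 2→Chen, Shift 3→Delgado, Shift 4→Ivanova, Shift 5→Chen, Shift 6→Santos, Shift 7→Kapoor, Shift 8→Delgado+Mbeki, Shift 9→Nakamura, Shift 10→Santos, Shift 11→Kapoor.
Loads: Chen 3/3, Santos 2/2, Kapoor 2/2, Delgado 2/2, Mbeki 1/1, Ivanova 1/2, Nakamura 1/2.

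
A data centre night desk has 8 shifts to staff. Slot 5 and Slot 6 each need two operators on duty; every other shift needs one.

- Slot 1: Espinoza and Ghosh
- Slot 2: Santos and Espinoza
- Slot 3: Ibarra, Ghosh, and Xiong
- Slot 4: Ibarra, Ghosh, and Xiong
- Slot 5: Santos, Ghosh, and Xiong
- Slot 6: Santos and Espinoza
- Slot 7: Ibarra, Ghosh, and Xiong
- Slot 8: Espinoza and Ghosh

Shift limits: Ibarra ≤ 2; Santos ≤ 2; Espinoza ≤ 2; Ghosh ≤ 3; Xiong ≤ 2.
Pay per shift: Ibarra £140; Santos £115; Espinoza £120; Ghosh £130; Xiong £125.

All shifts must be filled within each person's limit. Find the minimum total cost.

Slot 6 can only be covered by Santos and Espinoza, so that assignment is forced.
Picking the cheapest available operator for each shift independently would cost £1205, but that ignores the shift limits.
An optimal schedule: Slot 1→Espinoza, Slot 2→Santos, Slot 3→Xiong, Slot 4→Ghosh, Slot 5→Xiong+Ghosh, Slot 6→Santos+Espinoza, Slot 7→Ibarra, Slot 8→Ghosh.
Total: 120 + 115 + 125 + 130 + 125 + 130 + 115 + 120 + 140 + 130 = £1250.

£1250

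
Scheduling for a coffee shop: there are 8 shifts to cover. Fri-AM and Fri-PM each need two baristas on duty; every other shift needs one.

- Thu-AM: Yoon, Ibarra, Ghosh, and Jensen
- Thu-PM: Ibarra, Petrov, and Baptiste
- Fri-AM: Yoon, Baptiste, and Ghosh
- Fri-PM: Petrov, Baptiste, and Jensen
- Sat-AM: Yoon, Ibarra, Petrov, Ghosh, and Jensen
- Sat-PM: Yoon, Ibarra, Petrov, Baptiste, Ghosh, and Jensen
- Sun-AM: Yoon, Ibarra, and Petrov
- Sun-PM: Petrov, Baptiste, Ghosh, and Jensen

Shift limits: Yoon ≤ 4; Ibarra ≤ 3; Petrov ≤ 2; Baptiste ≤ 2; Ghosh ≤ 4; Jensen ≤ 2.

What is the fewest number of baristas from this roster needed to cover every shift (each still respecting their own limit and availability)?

4

10 slots to fill and no one can take more than 4, so at least ⌈10/4⌉ = 3 baristas are needed.
No set of 3 baristas can cover every shift (each such set leaves at least one shift with no one available or exceeds a cap).
Yoon, Ibarra, Petrov, and Baptiste alone can cover everything: Thu-AM→Yoon, Thu-PM→Ibarra, Fri-AM→Yoon+Baptiste, Fri-PM→Petrov+Baptiste, Sat-AM→Yoon, Sat-PM→Ibarra, Sun-AM→Yoon, Sun-PM→Petrov.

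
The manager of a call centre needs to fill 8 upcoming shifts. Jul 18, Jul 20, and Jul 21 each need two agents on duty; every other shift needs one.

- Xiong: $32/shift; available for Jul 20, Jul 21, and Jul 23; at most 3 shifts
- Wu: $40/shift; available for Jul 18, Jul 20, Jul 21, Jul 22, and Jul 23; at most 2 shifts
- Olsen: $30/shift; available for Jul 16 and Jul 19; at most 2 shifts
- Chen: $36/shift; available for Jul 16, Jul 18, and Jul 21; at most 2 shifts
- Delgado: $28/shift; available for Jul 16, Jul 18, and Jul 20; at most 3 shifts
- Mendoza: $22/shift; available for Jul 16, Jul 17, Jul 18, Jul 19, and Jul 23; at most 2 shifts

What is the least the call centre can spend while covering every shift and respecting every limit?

$330

Jul 17 can only be covered by Mendoza, so that assignment is forced.
Jul 22 can only be covered by Wu, so that assignment is forced.
Picking the cheapest available agent for each shift independently would cost $306, but that ignores the shift limits.
An optimal schedule: Jul 16→Delgado, Jul 17→Mendoza, Jul 18→Mendoza+Delgado, Jul 19→Olsen, Jul 20→Delgado+Xiong, Jul 21→Xiong+Chen, Jul 22→Wu, Jul 23→Xiong.
Total: 28 + 22 + 22 + 28 + 30 + 28 + 32 + 32 + 36 + 40 + 32 = $330.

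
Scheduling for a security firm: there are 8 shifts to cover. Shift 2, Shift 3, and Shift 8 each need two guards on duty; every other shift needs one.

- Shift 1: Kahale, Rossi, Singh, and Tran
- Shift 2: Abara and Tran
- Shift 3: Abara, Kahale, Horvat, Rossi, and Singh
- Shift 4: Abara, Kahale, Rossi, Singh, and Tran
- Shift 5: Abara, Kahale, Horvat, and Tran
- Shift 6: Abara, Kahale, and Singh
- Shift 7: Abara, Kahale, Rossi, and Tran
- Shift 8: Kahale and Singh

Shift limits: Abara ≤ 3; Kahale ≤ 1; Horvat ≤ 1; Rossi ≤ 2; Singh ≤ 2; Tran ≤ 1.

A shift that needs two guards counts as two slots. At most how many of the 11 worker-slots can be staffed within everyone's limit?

10

Total capacity across all guards is 3+1+1+2+2+1 = 10, and 11 slots are needed, so at most 10 can be filled.
An assignment achieving 10: Shift 1→Rossi, Shift 2→Abara+Tran, Shift 3→Horvat+Singh, Shift 5→Abara, Shift 6→Abara, Shift 7→Rossi, Shift 8→Kahale+Singh.
Loads: Abara 3/3, Kahale 1/1, Horvat 1/1, Rossi 2/2, Singh 2/2, Tran 1/1.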